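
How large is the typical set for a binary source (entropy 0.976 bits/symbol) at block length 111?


log2|A_typical| = nH = 111 * 0.976 = 108.336, so |A_typical| ~ 2^108.336 = 4.096e+32

4.096e+32


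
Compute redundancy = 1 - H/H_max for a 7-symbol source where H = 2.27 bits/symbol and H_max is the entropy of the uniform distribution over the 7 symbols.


H_max = log2(K) = log2(7) = 2.8074 bits/symbol. Redundancy = 1 - H/H_max = 1 - 2.27/2.8074 = 1 - 0.8086 = 0.1914

0.1914


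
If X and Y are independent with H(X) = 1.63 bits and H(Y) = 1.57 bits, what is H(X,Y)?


For independent variables, H(X,Y) = H(X) + H(Y) = 1.63 + 1.57 = 3.2

3.2 bits


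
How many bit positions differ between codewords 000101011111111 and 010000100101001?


Count differing positions: . ^ . ^ . ^ ^ ^ ^ . ^ . ^ ^ . = 9 differences

9


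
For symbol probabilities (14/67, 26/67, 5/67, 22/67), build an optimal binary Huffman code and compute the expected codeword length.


Huffman construction (repeatedly merge the two least-probable nodes; each merge adds 1 bit to every symbol beneath it): 5/67 + 14/67 = 19/67; 19/67 + 22/67 = 41/67; 26/67 + 41/67 = 1. Resulting codeword lengths (in the order the probabilities were given): (3, 1, 3, 2). L_avg = sum(p_i * l_i) = 14/67*3 + 26/67*1 + 5/67*3 + 22/67*2 = 127/67 = 1.8955

1.8955 bits


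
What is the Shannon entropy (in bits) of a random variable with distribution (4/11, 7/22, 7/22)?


H = -sum(p_i * log2(p_i)). Terms: -(4/11)*log2(4/11) = 0.530702; -(7/22)*log2(7/22) = 0.525661; -(7/22)*log2(7/22) = 0.525661. H = 0.530702 + 0.525661 + 0.525661 = 1.582

1.582 bits


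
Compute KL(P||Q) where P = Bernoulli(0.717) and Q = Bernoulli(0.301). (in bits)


KL = p*log2(p/q) + (1-p)*log2((1-p)/(1-q)) = 0.717*log2(0.717/0.301) + 0.283*log2(0.283/0.699) = 0.5287

0.5287 bits


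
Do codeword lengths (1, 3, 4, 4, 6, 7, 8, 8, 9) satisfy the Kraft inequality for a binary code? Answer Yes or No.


Kraft sum = sum(2^(-l_i)) = 0.7832, need <= 1. Result: satisfied (a binary prefix-free code with these lengths exists)

Yes


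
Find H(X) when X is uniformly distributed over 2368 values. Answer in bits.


H = log2(n) = log2(2368) = 11.2095

11.2095 bits


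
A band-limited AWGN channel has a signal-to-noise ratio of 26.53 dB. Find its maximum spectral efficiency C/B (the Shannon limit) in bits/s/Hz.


SNR_linear = 10^(26.53/10) = 449.7799; C/B = log2(1 + SNR_linear) = log2(1 + 449.7799) = 8.8163

8.8163 bits/s/Hz


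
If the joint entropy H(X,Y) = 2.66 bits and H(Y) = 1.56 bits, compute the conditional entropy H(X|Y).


H(X|Y) = H(X,Y) - H(Y) = 2.66 - 1.56 = 1.1

1.1 bits


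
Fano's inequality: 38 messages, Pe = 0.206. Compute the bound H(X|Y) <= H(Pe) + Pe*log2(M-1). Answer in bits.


H(Pe) = -Pe*log2(Pe) - (1-Pe)*log2(1-Pe) = -0.206*log2(0.206) - 0.794*log2(0.794) = 0.469532 + 0.264235 = 0.7338. Pe*log2(M-1) = 0.206*log2(37) = 1.073147. Bound = H(Pe) + Pe*log2(M-1) = 0.469532 + 0.264235 + 1.073147 = 1.8069

1.8069 bits


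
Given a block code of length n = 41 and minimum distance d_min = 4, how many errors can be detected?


Detection capability = d_min - 1 = 4 - 1 = 3

3 errors


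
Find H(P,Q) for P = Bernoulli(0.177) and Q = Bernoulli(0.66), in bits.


H(P,Q) = -p*log2(q) - (1-p)*log2(1-q). -0.177*log2(0.66) = 0.106105; -0.823*log2(0.34) = 1.280912. H(P,Q) = 0.106105 + 1.280912 = 1.387

1.387 bits


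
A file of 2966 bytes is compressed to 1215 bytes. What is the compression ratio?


Ratio = original / compressed = 2966 / 1215 = 2.4412

2.4412


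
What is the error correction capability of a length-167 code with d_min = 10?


Correction capability = floor((d-1)/2) = floor((10-1)/2) = 4

4 errors


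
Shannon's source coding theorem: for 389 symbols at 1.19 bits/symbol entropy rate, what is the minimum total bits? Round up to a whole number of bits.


Minimum bits >= n * H = 389 * 1.19 = 462.91, rounded up to a whole number of bits = 463

463 bits


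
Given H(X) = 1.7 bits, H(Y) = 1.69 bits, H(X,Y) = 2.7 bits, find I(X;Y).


I(X;Y) = H(X) + H(Y) - H(X,Y) = 1.7 + 1.69 - 2.7 = 0.69

0.69 bits


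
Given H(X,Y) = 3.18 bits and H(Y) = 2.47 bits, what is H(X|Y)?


H(X|Y) = H(X,Y) - H(Y) = 3.18 - 2.47 = 0.71

0.71 bits


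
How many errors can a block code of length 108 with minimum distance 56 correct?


Correction capability = floor((d-1)/2) = floor((56-1)/2) = 27

27 errors


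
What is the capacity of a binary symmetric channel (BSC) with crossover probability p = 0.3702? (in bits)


H(p) = -p*log2(p) - (1-p)*log2(1-p) = -0.3702*log2(0.3702) - 0.6298*log2(0.6298) = 0.530727 + 0.420098 = 0.9508. C = 1 - H(p) = 1 - 0.9508 = 0.0492

0.0492 bits


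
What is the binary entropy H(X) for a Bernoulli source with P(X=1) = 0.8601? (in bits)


H = -p*log2(p) - (1-p)*log2(1-p). -0.8601*log2(0.8601) = 0.187006; -0.1399*log2(0.1399) = 0.396971. H = 0.187006 + 0.396971 = 0.584

0.584 bits


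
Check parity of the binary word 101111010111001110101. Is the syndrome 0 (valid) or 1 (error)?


Syndrome = XOR of all bits = 1 XOR 0 XOR 1 XOR 1 XOR 1 XOR 1 XOR 0 XOR 1 XOR 0 XOR 1 XOR 1 XOR 1 XOR 0 XOR 0 XOR 1 XOR 1 XOR 1 XOR 0 XOR 1 XOR 0 XOR 1 = 0

0


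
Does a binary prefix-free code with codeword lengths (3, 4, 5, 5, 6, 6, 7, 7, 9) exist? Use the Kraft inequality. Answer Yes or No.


Kraft sum = sum(2^(-l_i)) = 0.2988, need <= 1. Result: satisfied (a binary prefix-free code with these lengths exists)

Yes


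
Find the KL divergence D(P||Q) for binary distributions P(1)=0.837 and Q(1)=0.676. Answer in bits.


KL = p*log2(p/q) + (1-p)*log2((1-p)/(1-q)) = 0.837*log2(0.837/0.676) + 0.163*log2(0.163/0.324) = 0.0964

0.0964 bits


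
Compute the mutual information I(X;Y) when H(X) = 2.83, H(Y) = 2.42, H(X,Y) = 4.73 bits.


I(X;Y) = H(X) + H(Y) - H(X,Y) = 2.83 + 2.42 - 4.73 = 0.52

0.52 bits


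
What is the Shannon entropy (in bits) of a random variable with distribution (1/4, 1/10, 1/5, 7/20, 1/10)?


H = -sum(p_i * log2(p_i)). Terms: -(1/4)*log2(1/4) = 0.500000; -(1/10)*log2(1/10) = 0.332193; -(1/5)*log2(1/5) = 0.464386; -(7/20)*log2(7/20) = 0.530101; -(1/10)*log2(1/10) = 0.332193. H = 0.500000 + 0.332193 + 0.464386 + 0.530101 + 0.332193 = 2.1589

2.1589 bits


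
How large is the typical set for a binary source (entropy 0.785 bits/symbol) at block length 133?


log2|A_typical| = nH = 133 * 0.785 = 104.405, so |A_typical| ~ 2^104.405 = 2.686e+31

2.686e+31


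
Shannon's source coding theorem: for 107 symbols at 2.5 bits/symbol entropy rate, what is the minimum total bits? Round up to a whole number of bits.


Minimum bits >= n * H = 107 * 2.5 = 267.5, rounded up to a whole number of bits = 268

268 bits


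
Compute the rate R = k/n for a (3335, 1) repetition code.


Rate = k/n = 1/3335

1/3335


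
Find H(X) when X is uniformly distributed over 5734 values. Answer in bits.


H = log2(n) = log2(5734) = 12.4853

12.4853 bits


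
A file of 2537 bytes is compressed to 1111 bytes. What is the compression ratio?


Ratio = original / compressed = 2537 / 1111 = 2.2835

2.2835


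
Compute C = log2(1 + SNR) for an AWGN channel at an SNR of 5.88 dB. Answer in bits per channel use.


SNR_linear = 10^(5.88/10) = 3.8726; C = log2(1 + SNR_linear) = log2(1 + 3.8726) = 2.2847

2.2847 bits/channel use


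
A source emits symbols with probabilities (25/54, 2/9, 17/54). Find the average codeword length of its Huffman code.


Huffman construction (repeatedly merge the two least-probable nodes; each merge adds 1 bit to every symbol beneath it): 2/9 + 17/54 = 29/54; 25/54 + 29/54 = 1. Resulting codeword lengths (in the order the probabilities were given): (1, 2, 2). L_avg = sum(p_i * l_i) = 25/54*1 + 2/9*2 + 17/54*2 = 83/54 = 1.537

1.537 bits


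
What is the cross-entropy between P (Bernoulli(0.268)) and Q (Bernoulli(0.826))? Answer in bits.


H(P,Q) = -p*log2(q) - (1-p)*log2(1-q). -0.268*log2(0.826) = 0.073911; -0.732*log2(0.174) = 1.846719. H(P,Q) = 0.073911 + 1.846719 = 1.9206

1.9206 bits


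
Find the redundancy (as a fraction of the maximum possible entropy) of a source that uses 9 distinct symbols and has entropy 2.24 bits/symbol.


H_max = log2(K) = log2(9) = 3.1699 bits/symbol. Redundancy = 1 - H/H_max = 1 - 2.24/3.1699 = 1 - 0.7066 = 0.2934

0.2934


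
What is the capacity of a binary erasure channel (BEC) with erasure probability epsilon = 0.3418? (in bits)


C = 1 - epsilon = 1 - 0.3418 = 0.6582

0.6582 bits


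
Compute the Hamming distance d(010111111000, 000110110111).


Count differing positions: . ^ . . . ^ . . ^ ^ ^ ^ = 6 differences

6


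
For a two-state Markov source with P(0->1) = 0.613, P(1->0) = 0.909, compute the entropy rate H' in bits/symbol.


Stationary distribution: pi_0 = p10/(p01+p10) = 0.5972, pi_1 = 0.4028. Entropy rate H' = pi_0*H(p01) + pi_1*H(p10) = 0.5972*0.9628 + 0.4028*0.4398 = 0.7522

0.7522 bits/symbol


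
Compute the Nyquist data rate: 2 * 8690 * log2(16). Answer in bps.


Rate = 2 * B * log2(M) = 2 * 8690 * 4.0 = 69520.0

69520.0 bps


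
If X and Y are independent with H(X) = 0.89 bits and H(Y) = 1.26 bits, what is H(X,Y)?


For independent variables, H(X,Y) = H(X) + H(Y) = 0.89 + 1.26 = 2.15

2.15 bits


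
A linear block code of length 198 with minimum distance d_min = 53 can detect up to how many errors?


Detection capability = d_min - 1 = 53 - 1 = 52

52 errors


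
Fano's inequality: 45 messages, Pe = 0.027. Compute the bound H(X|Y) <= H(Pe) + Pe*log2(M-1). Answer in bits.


H(Pe) = -Pe*log2(Pe) - (1-Pe)*log2(1-Pe) = -0.027*log2(0.027) - 0.973*log2(0.973) = 0.140694 + 0.038422 = 0.1791. Pe*log2(M-1) = 0.027*log2(44) = 0.147405. Bound = H(Pe) + Pe*log2(M-1) = 0.140694 + 0.038422 + 0.147405 = 0.3265

0.3265 bits


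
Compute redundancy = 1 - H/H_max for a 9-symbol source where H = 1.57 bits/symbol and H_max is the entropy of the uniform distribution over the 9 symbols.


H_max = log2(K) = log2(9) = 3.1699 bits/symbol. Redundancy = 1 - H/H_max = 1 - 1.57/3.1699 = 1 - 0.4953 = 0.5047

0.5047


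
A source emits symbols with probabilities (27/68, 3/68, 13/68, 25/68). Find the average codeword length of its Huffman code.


Huffman construction (repeatedly merge the two least-probable nodes; each merge adds 1 bit to every symbol beneath it): 3/68 + 13/68 = 4/17; 4/17 + 25/68 = 41/68; 27/68 + 41/68 = 1. Resulting codeword lengths (in the order the probabilities were given): (1, 3, 3, 2). L_avg = sum(p_i * l_i) = 27/68*1 + 3/68*3 + 13/68*3 + 25/68*2 = 125/68 = 1.8382

1.8382 bits


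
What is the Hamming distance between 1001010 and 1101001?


Count differing positions: . ^ . . . ^ ^ = 3 differences

3


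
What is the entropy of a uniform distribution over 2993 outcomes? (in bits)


H = log2(n) = log2(2993) = 11.5474

11.5474 bits


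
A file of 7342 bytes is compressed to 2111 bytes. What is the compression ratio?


Ratio = original / compressed = 7342 / 2111 = 3.478

3.478


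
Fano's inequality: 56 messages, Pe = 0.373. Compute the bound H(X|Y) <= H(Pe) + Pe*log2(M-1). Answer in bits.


H(Pe) = -Pe*log2(Pe) - (1-Pe)*log2(1-Pe) = -0.373*log2(0.373) - 0.627*log2(0.627) = 0.530687 + 0.422261 = 0.9529. Pe*log2(M-1) = 0.373*log2(55) = 2.156447. Bound = H(Pe) + Pe*log2(M-1) = 0.530687 + 0.422261 + 2.156447 = 3.1094

3.1094 bits


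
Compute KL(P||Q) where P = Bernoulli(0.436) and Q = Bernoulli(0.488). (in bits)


KL = p*log2(p/q) + (1-p)*log2((1-p)/(1-q)) = 0.436*log2(0.436/0.488) + 0.564*log2(0.564/0.512) = 0.0078

0.0078 bits


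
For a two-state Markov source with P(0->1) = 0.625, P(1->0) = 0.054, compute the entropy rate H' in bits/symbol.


Stationary distribution: pi_0 = p10/(p01+p10) = 0.0795, pi_1 = 0.9205. Entropy rate H' = pi_0*H(p01) + pi_1*H(p10) = 0.0795*0.9544 + 0.9205*0.3032 = 0.3549

0.3549 bits/symbol


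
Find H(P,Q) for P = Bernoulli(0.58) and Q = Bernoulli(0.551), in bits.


H(P,Q) = -p*log2(q) - (1-p)*log2(1-q). -0.58*log2(0.551) = 0.498728; -0.42*log2(0.449) = 0.485189. H(P,Q) = 0.498728 + 0.485189 = 0.9839

0.9839 bits


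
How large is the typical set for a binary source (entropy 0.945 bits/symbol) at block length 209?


log2|A_typical| = nH = 209 * 0.945 = 197.505, so |A_typical| ~ 2^197.505 = 2.851e+59

2.851e+59


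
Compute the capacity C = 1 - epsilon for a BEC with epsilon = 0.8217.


C = 1 - epsilon = 1 - 0.8217 = 0.1783

0.1783 bits


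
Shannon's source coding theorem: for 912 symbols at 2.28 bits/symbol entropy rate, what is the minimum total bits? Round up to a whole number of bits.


Minimum bits >= n * H = 912 * 2.28 = 2079.36, rounded up to a whole number of bits = 2080

2080 bits


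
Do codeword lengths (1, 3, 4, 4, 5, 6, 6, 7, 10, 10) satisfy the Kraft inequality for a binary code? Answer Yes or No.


Kraft sum = sum(2^(-l_i)) = 0.8223, need <= 1. Result: satisfied (a binary prefix-free code with these lengths exists)

Yes


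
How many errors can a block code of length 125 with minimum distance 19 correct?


Correction capability = floor((d-1)/2) = floor((19-1)/2) = 9

9 errors


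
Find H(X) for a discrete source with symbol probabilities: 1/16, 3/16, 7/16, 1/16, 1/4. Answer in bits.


H = -sum(p_i * log2(p_i)). Terms: -(1/16)*log2(1/16) = 0.250000; -(3/16)*log2(3/16) = 0.452820; -(7/16)*log2(7/16) = 0.521782; -(1/16)*log2(1/16) = 0.250000; -(1/4)*log2(1/4) = 0.500000. H = 0.250000 + 0.452820 + 0.521782 + 0.250000 + 0.500000 = 1.9746

1.9746 bits


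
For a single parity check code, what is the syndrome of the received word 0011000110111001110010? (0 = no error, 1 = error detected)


Syndrome = XOR of all bits = 0 XOR 0 XOR 1 XOR 1 XOR 0 XOR 0 XOR 0 XOR 1 XOR 1 XOR 0 XOR 1 XOR 1 XOR 1 XOR 0 XOR 0 XOR 1 XOR 1 XOR 1 XOR 0 XOR 0 XOR 1 XOR 0 = 1

1


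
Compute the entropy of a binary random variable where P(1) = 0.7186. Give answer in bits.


H = -p*log2(p) - (1-p)*log2(1-p). -0.7186*log2(0.7186) = 0.342585; -0.2814*log2(0.2814) = 0.514767. H = 0.342585 + 0.514767 = 0.8574

0.8574 bits


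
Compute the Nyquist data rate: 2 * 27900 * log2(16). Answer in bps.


Rate = 2 * B * log2(M) = 2 * 27900 * 4.0 = 223200.0

223200.0 bps


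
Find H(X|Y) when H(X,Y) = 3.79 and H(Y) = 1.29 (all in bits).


H(X|Y) = H(X,Y) - H(Y) = 3.79 - 1.29 = 2.5

2.5 bits


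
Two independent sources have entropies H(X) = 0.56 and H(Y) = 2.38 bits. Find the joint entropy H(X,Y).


For independent variables, H(X,Y) = H(X) + H(Y) = 0.56 + 2.38 = 2.94

2.94 bits


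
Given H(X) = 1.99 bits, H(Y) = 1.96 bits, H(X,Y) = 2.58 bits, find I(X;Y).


I(X;Y) = H(X) + H(Y) - H(X,Y) = 1.99 + 1.96 - 2.58 = 1.37

1.37 bits


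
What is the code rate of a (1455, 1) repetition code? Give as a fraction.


Rate = k/n = 1/1455

1/1455


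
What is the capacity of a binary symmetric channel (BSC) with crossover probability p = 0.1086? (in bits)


H(p) = -p*log2(p) - (1-p)*log2(1-p) = -0.1086*log2(0.1086) - 0.8914*log2(0.8914) = 0.347835 + 0.147843 = 0.4957. C = 1 - H(p) = 1 - 0.4957 = 0.5043

0.5043 bits


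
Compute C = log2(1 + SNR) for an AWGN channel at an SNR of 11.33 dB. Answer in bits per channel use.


SNR_linear = 10^(11.33/10) = 13.5831; C = log2(1 + SNR_linear) = log2(1 + 13.5831) = 3.8662

3.8662 bits/channel use


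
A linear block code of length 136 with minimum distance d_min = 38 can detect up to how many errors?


Detection capability = d_min - 1 = 38 - 1 = 37

37 errors


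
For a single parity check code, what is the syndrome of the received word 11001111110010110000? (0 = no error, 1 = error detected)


Syndrome = XOR of all bits = 1 XOR 1 XOR 0 XOR 0 XOR 1 XOR 1 XOR 1 XOR 1 XOR 1 XOR 1 XOR 0 XOR 0 XOR 1 XOR 0 XOR 1 XOR 1 XOR 0 XOR 0 XOR 0 XOR 0 = 1

1


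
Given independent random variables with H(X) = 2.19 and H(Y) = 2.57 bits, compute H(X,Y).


For independent variables, H(X,Y) = H(X) + H(Y) = 2.19 + 2.57 = 4.76

4.76 bits


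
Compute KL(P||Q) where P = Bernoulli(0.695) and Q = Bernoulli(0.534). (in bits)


KL = p*log2(p/q) + (1-p)*log2((1-p)/(1-q)) = 0.695*log2(0.695/0.534) + 0.305*log2(0.305/0.466) = 0.0777

0.0777 bits


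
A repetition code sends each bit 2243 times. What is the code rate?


Rate = k/n = 1/2243

1/2243


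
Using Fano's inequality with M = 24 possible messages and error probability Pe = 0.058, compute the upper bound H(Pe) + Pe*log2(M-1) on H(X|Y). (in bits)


H(Pe) = -Pe*log2(Pe) - (1-Pe)*log2(1-Pe) = -0.058*log2(0.058) - 0.942*log2(0.942) = 0.238253 + 0.081201 = 0.3195. Pe*log2(M-1) = 0.058*log2(23) = 0.262367. Bound = H(Pe) + Pe*log2(M-1) = 0.238253 + 0.081201 + 0.262367 = 0.5818

0.5818 bits


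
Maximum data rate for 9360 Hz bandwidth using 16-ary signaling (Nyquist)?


Rate = 2 * B * log2(M) = 2 * 9360 * 4.0 = 74880.0

74880.0 bps


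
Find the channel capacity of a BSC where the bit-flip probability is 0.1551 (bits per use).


H(p) = -p*log2(p) - (1-p)*log2(1-p) = -0.1551*log2(0.1551) - 0.8449*log2(0.8449) = 0.417022 + 0.205435 = 0.6225. C = 1 - H(p) = 1 - 0.6225 = 0.3775

0.3775 bits


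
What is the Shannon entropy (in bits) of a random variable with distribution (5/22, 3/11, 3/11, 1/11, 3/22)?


H = -sum(p_i * log2(p_i)). Terms: -(5/22)*log2(5/22) = 0.485796; -(3/11)*log2(3/11) = 0.511219; -(3/11)*log2(3/11) = 0.511219; -(1/11)*log2(1/11) = 0.314494; -(3/22)*log2(3/22) = 0.391973. H = 0.485796 + 0.511219 + 0.511219 + 0.314494 + 0.391973 = 2.2147

2.2147 bits


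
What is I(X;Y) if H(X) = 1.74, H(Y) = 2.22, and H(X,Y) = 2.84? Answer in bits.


I(X;Y) = H(X) + H(Y) - H(X,Y) = 1.74 + 2.22 - 2.84 = 1.12

1.12 bits


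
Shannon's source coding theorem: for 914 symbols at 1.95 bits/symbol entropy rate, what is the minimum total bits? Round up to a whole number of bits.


Minimum bits >= n * H = 914 * 1.95 = 1782.3, rounded up to a whole number of bits = 1783

1783 bits


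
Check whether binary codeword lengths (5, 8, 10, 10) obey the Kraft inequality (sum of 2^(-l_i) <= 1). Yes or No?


Kraft sum = sum(2^(-l_i)) = 0.0371, need <= 1. Result: satisfied (a binary prefix-free code with these lengths exists)

Yes


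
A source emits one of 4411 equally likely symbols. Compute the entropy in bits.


H = log2(n) = log2(4411) = 12.1069

12.1069 bits


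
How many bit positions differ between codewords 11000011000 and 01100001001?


Count differing positions: ^ . ^ . . . ^ . . . ^ = 4 differences

4


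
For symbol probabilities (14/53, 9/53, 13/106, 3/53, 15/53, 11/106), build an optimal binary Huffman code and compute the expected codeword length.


Huffman construction (repeatedly merge the two least-probable nodes; each merge adds 1 bit to every symbol beneath it): 3/53 + 11/106 = 17/106; 13/106 + 17/106 = 15/53; 9/53 + 14/53 = 23/53; 15/53 + 15/53 = 30/53; 23/53 + 30/53 = 1. Resulting codeword lengths (in the order the probabilities were given): (2, 2, 3, 4, 2, 4). L_avg = sum(p_i * l_i) = 14/53*2 + 9/53*2 + 13/106*3 + 3/53*4 + 15/53*2 + 11/106*4 = 259/106 = 2.4434

2.4434 bits


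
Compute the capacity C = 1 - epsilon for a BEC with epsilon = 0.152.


C = 1 - epsilon = 1 - 0.152 = 0.848

0.848 bits


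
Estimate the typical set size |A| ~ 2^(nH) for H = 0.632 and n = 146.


log2|A_typical| = nH = 146 * 0.632 = 92.272, so |A_typical| ~ 2^92.272 = 5.979e+27

5.979e+27


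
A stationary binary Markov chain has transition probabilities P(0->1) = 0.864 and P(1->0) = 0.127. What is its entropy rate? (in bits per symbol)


Stationary distribution: pi_0 = p10/(p01+p10) = 0.1282, pi_1 = 0.8718. Entropy rate H' = pi_0*H(p01) + pi_1*H(p10) = 0.1282*0.5737 + 0.8718*0.5492 = 0.5523

0.5523 bits/symbol


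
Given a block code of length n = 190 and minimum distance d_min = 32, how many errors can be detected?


Detection capability = d_min - 1 = 32 - 1 = 31

31 errors


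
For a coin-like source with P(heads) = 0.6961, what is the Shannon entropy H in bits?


H = -p*log2(p) - (1-p)*log2(1-p). -0.6961*log2(0.6961) = 0.363805; -0.3039*log2(0.3039) = 0.522201. H = 0.363805 + 0.522201 = 0.886

0.886 bits


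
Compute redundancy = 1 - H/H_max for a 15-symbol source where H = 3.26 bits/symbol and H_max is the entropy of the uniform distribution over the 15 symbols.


H_max = log2(K) = log2(15) = 3.9069 bits/symbol. Redundancy = 1 - H/H_max = 1 - 3.26/3.9069 = 1 - 0.8344 = 0.1656

0.1656


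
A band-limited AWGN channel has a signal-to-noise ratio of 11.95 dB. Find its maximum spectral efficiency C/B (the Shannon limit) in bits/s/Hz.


SNR_linear = 10^(11.95/10) = 15.6675; C/B = log2(1 + SNR_linear) = log2(1 + 15.6675) = 4.059

4.059 bits/s/Hz


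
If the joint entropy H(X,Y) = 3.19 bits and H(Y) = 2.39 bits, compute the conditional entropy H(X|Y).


H(X|Y) = H(X,Y) - H(Y) = 3.19 - 2.39 = 0.8

0.8 bits


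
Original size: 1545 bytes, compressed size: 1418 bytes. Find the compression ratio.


Ratio = original / compressed = 1545 / 1418 = 1.0896

1.0896


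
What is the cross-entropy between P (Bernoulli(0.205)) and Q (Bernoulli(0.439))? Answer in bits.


H(P,Q) = -p*log2(q) - (1-p)*log2(1-q). -0.205*log2(0.439) = 0.243480; -0.795*log2(0.561) = 0.662972. H(P,Q) = 0.243480 + 0.662972 = 0.9065

0.9065 bits


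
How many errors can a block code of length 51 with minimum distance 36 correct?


Correction capability = floor((d-1)/2) = floor((36-1)/2) = 17

17 errors


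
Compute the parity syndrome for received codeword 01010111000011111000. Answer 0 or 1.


Syndrome = XOR of all bits = 0 XOR 1 XOR 0 XOR 1 XOR 0 XOR 1 XOR 1 XOR 1 XOR 0 XOR 0 XOR 0 XOR 0 XOR 1 XOR 1 XOR 1 XOR 1 XOR 1 XOR 0 XOR 0 XOR 0 = 0

0


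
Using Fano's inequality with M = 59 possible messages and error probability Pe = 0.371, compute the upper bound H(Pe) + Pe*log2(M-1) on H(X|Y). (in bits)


H(Pe) = -Pe*log2(Pe) - (1-Pe)*log2(1-Pe) = -0.371*log2(0.371) - 0.629*log2(0.629) = 0.530719 + 0.420718 = 0.9514. Pe*log2(M-1) = 0.371*log2(58) = 2.173311. Bound = H(Pe) + Pe*log2(M-1) = 0.530719 + 0.420718 + 2.173311 = 3.1247

3.1247 bits


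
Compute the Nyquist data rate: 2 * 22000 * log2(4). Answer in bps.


Rate = 2 * B * log2(M) = 2 * 22000 * 2.0 = 88000.0

88000.0 bps


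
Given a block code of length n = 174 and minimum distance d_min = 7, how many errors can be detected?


Detection capability = d_min - 1 = 7 - 1 = 6

6 errors


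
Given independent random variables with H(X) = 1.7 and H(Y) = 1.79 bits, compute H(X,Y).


For independent variables, H(X,Y) = H(X) + H(Y) = 1.7 + 1.79 = 3.49

3.49 bits


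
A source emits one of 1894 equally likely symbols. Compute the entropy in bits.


H = log2(n) = log2(1894) = 10.8872

10.8872 bits


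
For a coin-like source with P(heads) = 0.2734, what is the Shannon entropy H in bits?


H = -p*log2(p) - (1-p)*log2(1-p). -0.2734*log2(0.2734) = 0.511508; -0.7266*log2(0.7266) = 0.334793. H = 0.511508 + 0.334793 = 0.8463

0.8463 bits


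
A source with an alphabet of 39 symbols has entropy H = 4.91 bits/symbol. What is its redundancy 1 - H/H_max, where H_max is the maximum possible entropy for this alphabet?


H_max = log2(K) = log2(39) = 5.2854 bits/symbol. Redundancy = 1 - H/H_max = 1 - 4.91/5.2854 = 1 - 0.929 = 0.071

0.071


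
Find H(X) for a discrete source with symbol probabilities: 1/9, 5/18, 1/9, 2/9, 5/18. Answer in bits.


H = -sum(p_i * log2(p_i)). Terms: -(1/9)*log2(1/9) = 0.352214; -(5/18)*log2(5/18) = 0.513332; -(1/9)*log2(1/9) = 0.352214; -(2/9)*log2(2/9) = 0.482206; -(5/18)*log2(5/18) = 0.513332. H = 0.352214 + 0.513332 + 0.352214 + 0.482206 + 0.513332 = 2.2133

2.2133 bits


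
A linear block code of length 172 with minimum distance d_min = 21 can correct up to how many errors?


Correction capability = floor((d-1)/2) = floor((21-1)/2) = 10

10 errors


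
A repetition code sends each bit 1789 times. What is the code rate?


Rate = k/n = 1/1789

1/1789


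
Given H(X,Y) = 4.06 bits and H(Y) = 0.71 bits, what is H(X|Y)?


H(X|Y) = H(X,Y) - H(Y) = 4.06 - 0.71 = 3.35

3.35 bits


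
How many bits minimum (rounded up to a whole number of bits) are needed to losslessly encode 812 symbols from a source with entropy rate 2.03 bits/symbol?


Minimum bits >= n * H = 812 * 2.03 = 1648.36, rounded up to a whole number of bits = 1649

1649 bits


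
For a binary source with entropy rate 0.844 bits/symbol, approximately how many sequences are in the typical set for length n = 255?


log2|A_typical| = nH = 255 * 0.844 = 215.22, so |A_typical| ~ 2^215.22 = 6.133e+64

6.133e+64


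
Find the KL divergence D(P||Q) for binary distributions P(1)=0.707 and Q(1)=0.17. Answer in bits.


KL = p*log2(p/q) + (1-p)*log2((1-p)/(1-q)) = 0.707*log2(0.707/0.17) + 0.293*log2(0.293/0.83) = 1.0136

1.0136 bits


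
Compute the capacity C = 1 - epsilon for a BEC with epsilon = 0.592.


C = 1 - epsilon = 1 - 0.592 = 0.408

0.408 bits


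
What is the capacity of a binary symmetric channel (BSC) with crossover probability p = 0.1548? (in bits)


H(p) = -p*log2(p) - (1-p)*log2(1-p) = -0.1548*log2(0.1548) - 0.8452*log2(0.8452) = 0.416648 + 0.205075 = 0.6217. C = 1 - H(p) = 1 - 0.6217 = 0.3783

0.3783 bits


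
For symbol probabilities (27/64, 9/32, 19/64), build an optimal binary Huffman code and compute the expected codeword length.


Huffman construction (repeatedly merge the two least-probable nodes; each merge adds 1 bit to every symbol beneath it): 9/32 + 19/64 = 37/64; 27/64 + 37/64 = 1. Resulting codeword lengths (in the order the probabilities were given): (1, 2, 2). L_avg = sum(p_i * l_i) = 27/64*1 + 9/32*2 + 19/64*2 = 101/64 = 1.5781

1.5781 bits


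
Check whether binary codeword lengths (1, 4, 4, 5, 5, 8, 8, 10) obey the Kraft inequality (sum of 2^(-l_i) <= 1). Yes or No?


Kraft sum = sum(2^(-l_i)) = 0.6963, need <= 1. Result: satisfied (a binary prefix-free code with these lengths exists)

Yes


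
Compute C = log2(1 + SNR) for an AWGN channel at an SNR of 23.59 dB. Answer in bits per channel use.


SNR_linear = 10^(23.59/10) = 228.5599; C = log2(1 + SNR_linear) = log2(1 + 228.5599) = 7.8427

7.8427 bits/channel use


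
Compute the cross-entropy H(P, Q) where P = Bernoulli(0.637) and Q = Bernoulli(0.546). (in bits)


H(P,Q) = -p*log2(q) - (1-p)*log2(1-q). -0.637*log2(0.546) = 0.556118; -0.363*log2(0.454) = 0.413543. H(P,Q) = 0.556118 + 0.413543 = 0.9697

0.9697 bits


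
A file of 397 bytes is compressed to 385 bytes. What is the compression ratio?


Ratio = original / compressed = 397 / 385 = 1.0312

1.0312


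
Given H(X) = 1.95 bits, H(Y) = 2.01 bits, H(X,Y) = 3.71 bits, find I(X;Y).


I(X;Y) = H(X) + H(Y) - H(X,Y) = 1.95 + 2.01 - 3.71 = 0.25

0.25 bits


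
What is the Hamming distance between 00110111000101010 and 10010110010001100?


Count differing positions: ^ . ^ . . . . ^ . ^ . ^ . . ^ ^ . = 7 differences

7


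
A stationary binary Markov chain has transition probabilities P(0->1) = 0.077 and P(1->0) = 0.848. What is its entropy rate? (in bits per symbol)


Stationary distribution: pi_0 = p10/(p01+p10) = 0.9168, pi_1 = 0.0832. Entropy rate H' = pi_0*H(p01) + pi_1*H(p10) = 0.9168*0.3915 + 0.0832*0.6148 = 0.4101

0.4101 bits/symbol


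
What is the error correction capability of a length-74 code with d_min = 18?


Correction capability = floor((d-1)/2) = floor((18-1)/2) = 8

8 errors


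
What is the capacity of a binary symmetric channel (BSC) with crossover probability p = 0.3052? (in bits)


H(p) = -p*log2(p) - (1-p)*log2(1-p) = -0.3052*log2(0.3052) - 0.6948*log2(0.6948) = 0.522555 + 0.365000 = 0.8876. C = 1 - H(p) = 1 - 0.8876 = 0.1124

0.1124 bits


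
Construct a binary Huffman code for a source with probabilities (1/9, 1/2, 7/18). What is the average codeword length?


Huffman construction (repeatedly merge the two least-probable nodes; each merge adds 1 bit to every symbol beneath it): 1/9 + 7/18 = 1/2; 1/2 + 1/2 = 1. Resulting codeword lengths (in the order the probabilities were given): (2, 1, 2). L_avg = sum(p_i * l_i) = 1/9*2 + 1/2*1 + 7/18*2 = 3/2 = 1.5

1.5 bits


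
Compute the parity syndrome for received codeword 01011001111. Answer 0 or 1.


Syndrome = XOR of all bits = 0 XOR 1 XOR 0 XOR 1 XOR 1 XOR 0 XOR 0 XOR 1 XOR 1 XOR 1 XOR 1 = 1

1


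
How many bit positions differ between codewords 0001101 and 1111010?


Count differing positions: ^ ^ ^ . ^ ^ ^ = 6 differences

6


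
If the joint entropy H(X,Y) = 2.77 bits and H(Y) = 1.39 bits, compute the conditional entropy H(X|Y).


H(X|Y) = H(X,Y) - H(Y) = 2.77 - 1.39 = 1.38

1.38 bits


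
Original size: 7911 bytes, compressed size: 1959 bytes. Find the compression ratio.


Ratio = original / compressed = 7911 / 1959 = 4.0383

4.0383


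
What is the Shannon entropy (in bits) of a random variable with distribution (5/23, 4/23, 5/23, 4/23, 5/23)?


H = -sum(p_i * log2(p_i)). Terms: -(5/23)*log2(5/23) = 0.478616; -(4/23)*log2(4/23) = 0.438880; -(5/23)*log2(5/23) = 0.478616; -(4/23)*log2(4/23) = 0.438880; -(5/23)*log2(5/23) = 0.478616. H = 0.478616 + 0.438880 + 0.478616 + 0.438880 + 0.478616 = 2.3136

2.3136 bits


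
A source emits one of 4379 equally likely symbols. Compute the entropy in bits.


H = log2(n) = log2(4379) = 12.0964

12.0964 bits


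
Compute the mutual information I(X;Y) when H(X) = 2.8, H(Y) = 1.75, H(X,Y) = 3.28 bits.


I(X;Y) = H(X) + H(Y) - H(X,Y) = 2.8 + 1.75 - 3.28 = 1.27

1.27 bits


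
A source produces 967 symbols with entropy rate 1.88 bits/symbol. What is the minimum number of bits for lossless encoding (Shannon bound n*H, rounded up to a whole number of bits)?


Minimum bits >= n * H = 967 * 1.88 = 1817.96, rounded up to a whole number of bits = 1818

1818 bits


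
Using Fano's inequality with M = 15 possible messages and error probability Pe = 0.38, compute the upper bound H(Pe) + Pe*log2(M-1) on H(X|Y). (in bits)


H(Pe) = -Pe*log2(Pe) - (1-Pe)*log2(1-Pe) = -0.38*log2(0.38) - 0.62*log2(0.62) = 0.530453 + 0.427589 = 0.958. Pe*log2(M-1) = 0.38*log2(14) = 1.446795. Bound = H(Pe) + Pe*log2(M-1) = 0.530453 + 0.427589 + 1.446795 = 2.4048

2.4048 bits


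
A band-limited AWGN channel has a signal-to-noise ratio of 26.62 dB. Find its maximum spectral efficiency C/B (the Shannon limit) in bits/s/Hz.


SNR_linear = 10^(26.62/10) = 459.198; C/B = log2(1 + SNR_linear) = log2(1 + 459.198) = 8.8461

8.8461 bits/s/Hz


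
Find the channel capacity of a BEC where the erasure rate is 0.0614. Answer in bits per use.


C = 1 - epsilon = 1 - 0.0614 = 0.9386

0.9386 bits


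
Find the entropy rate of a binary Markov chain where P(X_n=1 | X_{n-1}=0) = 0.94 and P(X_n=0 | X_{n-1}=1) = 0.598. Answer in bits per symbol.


Stationary distribution: pi_0 = p10/(p01+p10) = 0.3888, pi_1 = 0.6112. Entropy rate H' = pi_0*H(p01) + pi_1*H(p10) = 0.3888*0.3274 + 0.6112*0.9721 = 0.7215

0.7215 bits/symbol


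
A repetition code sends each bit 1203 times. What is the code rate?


Rate = k/n = 1/1203

1/1203


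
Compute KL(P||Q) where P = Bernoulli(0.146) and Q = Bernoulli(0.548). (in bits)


KL = p*log2(p/q) + (1-p)*log2((1-p)/(1-q)) = 0.146*log2(0.146/0.548) + 0.854*log2(0.854/0.452) = 0.5053

0.5053 bits


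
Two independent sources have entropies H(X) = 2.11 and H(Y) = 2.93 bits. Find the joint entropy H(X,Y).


For independent variables, H(X,Y) = H(X) + H(Y) = 2.11 + 2.93 = 5.04

5.04 bits


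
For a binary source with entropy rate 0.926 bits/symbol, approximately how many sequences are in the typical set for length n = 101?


log2|A_typical| = nH = 101 * 0.926 = 93.526, so |A_typical| ~ 2^93.526 = 1.426e+28

1.426e+28


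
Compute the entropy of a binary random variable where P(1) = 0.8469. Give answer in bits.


H = -p*log2(p) - (1-p)*log2(1-p). -0.8469*log2(0.8469) = 0.203033; -0.1531*log2(0.1531) = 0.414511. H = 0.203033 + 0.414511 = 0.6175

0.6175 bits


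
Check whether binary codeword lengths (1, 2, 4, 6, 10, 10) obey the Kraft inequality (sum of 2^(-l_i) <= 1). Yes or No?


Kraft sum = sum(2^(-l_i)) = 0.8301, need <= 1. Result: satisfied (a binary prefix-free code with these lengths exists)

Yes


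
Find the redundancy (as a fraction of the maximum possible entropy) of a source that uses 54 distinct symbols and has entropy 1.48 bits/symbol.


H_max = log2(K) = log2(54) = 5.7549 bits/symbol. Redundancy = 1 - H/H_max = 1 - 1.48/5.7549 = 1 - 0.2572 = 0.7428

0.7428


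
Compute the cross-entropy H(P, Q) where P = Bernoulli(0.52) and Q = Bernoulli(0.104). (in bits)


H(P,Q) = -p*log2(q) - (1-p)*log2(1-q). -0.52*log2(0.104) = 1.697979; -0.48*log2(0.896) = 0.076046. H(P,Q) = 1.697979 + 0.076046 = 1.774

1.774 bits


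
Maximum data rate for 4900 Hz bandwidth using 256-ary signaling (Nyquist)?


Rate = 2 * B * log2(M) = 2 * 4900 * 8.0 = 78400.0

78400.0 bps


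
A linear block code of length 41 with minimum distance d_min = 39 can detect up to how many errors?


Detection capability = d_min - 1 = 39 - 1 = 38

38 errors


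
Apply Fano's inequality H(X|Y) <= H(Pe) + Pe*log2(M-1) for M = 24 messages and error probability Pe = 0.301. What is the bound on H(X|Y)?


H(Pe) = -Pe*log2(Pe) - (1-Pe)*log2(1-Pe) = -0.301*log2(0.301) - 0.699*log2(0.699) = 0.521382 + 0.361128 = 0.8825. Pe*log2(M-1) = 0.301*log2(23) = 1.361592. Bound = H(Pe) + Pe*log2(M-1) = 0.521382 + 0.361128 + 1.361592 = 2.2441

2.2441 bits


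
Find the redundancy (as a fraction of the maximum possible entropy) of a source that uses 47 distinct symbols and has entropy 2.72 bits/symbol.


H_max = log2(K) = log2(47) = 5.5546 bits/symbol. Redundancy = 1 - H/H_max = 1 - 2.72/5.5546 = 1 - 0.4897 = 0.5103

0.5103


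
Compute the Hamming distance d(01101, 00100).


Count differing positions: . ^ . . ^ = 2 differences

2


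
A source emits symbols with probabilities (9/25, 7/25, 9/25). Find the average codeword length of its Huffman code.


Huffman construction (repeatedly merge the two least-probable nodes; each merge adds 1 bit to every symbol beneath it): 7/25 + 9/25 = 16/25; 9/25 + 16/25 = 1. Resulting codeword lengths (in the order the probabilities were given): (2, 2, 1). L_avg = sum(p_i * l_i) = 9/25*2 + 7/25*2 + 9/25*1 = 41/25 = 1.64

1.64 bits


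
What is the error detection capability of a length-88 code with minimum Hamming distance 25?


Detection capability = d_min - 1 = 25 - 1 = 24

24 errors


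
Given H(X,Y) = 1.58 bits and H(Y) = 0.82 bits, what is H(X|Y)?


H(X|Y) = H(X,Y) - H(Y) = 1.58 - 0.82 = 0.76

0.76 bits


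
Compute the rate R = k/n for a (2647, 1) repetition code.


Rate = k/n = 1/2647

1/2647


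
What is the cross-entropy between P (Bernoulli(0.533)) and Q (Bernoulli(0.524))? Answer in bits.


H(P,Q) = -p*log2(q) - (1-p)*log2(1-q). -0.533*log2(0.524) = 0.496949; -0.467*log2(0.476) = 0.500141. H(P,Q) = 0.496949 + 0.500141 = 0.9971

0.9971 bits


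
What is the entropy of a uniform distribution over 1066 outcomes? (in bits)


H = log2(n) = log2(1066) = 10.058

10.058 bits


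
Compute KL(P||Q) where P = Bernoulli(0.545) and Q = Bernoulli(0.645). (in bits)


KL = p*log2(p/q) + (1-p)*log2((1-p)/(1-q)) = 0.545*log2(0.545/0.645) + 0.455*log2(0.455/0.355) = 0.0305

0.0305 bits


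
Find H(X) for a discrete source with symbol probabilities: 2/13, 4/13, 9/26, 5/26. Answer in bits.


H = -sum(p_i * log2(p_i)). Terms: -(2/13)*log2(2/13) = 0.415452; -(4/13)*log2(4/13) = 0.523212; -(9/26)*log2(9/26) = 0.529794; -(5/26)*log2(5/26) = 0.457406. H = 0.415452 + 0.523212 + 0.529794 + 0.457406 = 1.9259

1.9259 bits


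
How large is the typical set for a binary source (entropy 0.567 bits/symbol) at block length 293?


log2|A_typical| = nH = 293 * 0.567 = 166.131, so |A_typical| ~ 2^166.131 = 1.024e+50

1.024e+50


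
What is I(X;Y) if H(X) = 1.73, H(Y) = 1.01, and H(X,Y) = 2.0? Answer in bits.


I(X;Y) = H(X) + H(Y) - H(X,Y) = 1.73 + 1.01 - 2.0 = 0.74

0.74 bits


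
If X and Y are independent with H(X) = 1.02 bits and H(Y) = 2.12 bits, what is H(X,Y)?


For independent variables, H(X,Y) = H(X) + H(Y) = 1.02 + 2.12 = 3.14

3.14 bits


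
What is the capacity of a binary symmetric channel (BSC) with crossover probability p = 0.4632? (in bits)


H(p) = -p*log2(p) - (1-p)*log2(1-p) = -0.4632*log2(0.4632) - 0.5368*log2(0.5368) = 0.514288 + 0.481801 = 0.9961. C = 1 - H(p) = 1 - 0.9961 = 0.0039

0.0039 bits


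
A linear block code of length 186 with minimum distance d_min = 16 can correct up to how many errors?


Correction capability = floor((d-1)/2) = floor((16-1)/2) = 7

7 errors


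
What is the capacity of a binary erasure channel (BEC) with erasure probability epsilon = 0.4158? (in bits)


C = 1 - epsilon = 1 - 0.4158 = 0.5842

0.5842 bits


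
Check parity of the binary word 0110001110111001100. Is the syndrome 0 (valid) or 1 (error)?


Syndrome = XOR of all bits = 0 XOR 1 XOR 1 XOR 0 XOR 0 XOR 0 XOR 1 XOR 1 XOR 1 XOR 0 XOR 1 XOR 1 XOR 1 XOR 0 XOR 0 XOR 1 XOR 1 XOR 0 XOR 0 = 0

0


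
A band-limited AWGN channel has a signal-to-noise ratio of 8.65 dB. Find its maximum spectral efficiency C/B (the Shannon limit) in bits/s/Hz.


SNR_linear = 10^(8.65/10) = 7.3282; C/B = log2(1 + SNR_linear) = log2(1 + 7.3282) = 3.058

3.058 bits/s/Hz


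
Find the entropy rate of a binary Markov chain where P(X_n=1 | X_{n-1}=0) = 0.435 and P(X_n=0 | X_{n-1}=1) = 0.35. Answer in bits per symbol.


Stationary distribution: pi_0 = p10/(p01+p10) = 0.4459, pi_1 = 0.5541. Entropy rate H' = pi_0*H(p01) + pi_1*H(p10) = 0.4459*0.9878 + 0.5541*0.9341 = 0.958

0.958 bits/symbol


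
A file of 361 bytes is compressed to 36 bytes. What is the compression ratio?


Ratio = original / compressed = 361 / 36 = 10.0278

10.0278


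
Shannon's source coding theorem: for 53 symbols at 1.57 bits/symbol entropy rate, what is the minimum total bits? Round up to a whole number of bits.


Minimum bits >= n * H = 53 * 1.57 = 83.21, rounded up to a whole number of bits = 84

84 bits


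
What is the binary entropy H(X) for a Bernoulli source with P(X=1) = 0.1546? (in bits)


H = -p*log2(p) - (1-p)*log2(1-p). -0.1546*log2(0.1546) = 0.416398; -0.8454*log2(0.8454) = 0.204835. H = 0.416398 + 0.204835 = 0.6212

0.6212 bits


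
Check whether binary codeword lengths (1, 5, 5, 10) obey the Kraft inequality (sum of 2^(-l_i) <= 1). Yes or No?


Kraft sum = sum(2^(-l_i)) = 0.5635, need <= 1. Result: satisfied (a binary prefix-free code with these lengths exists)

Yes


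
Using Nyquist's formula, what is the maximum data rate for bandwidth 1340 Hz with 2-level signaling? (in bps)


Rate = 2 * B * log2(M) = 2 * 1340 * 1.0 = 2680.0

2680.0 bps


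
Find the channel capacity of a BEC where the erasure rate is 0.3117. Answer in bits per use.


C = 1 - epsilon = 1 - 0.3117 = 0.6883

0.6883 bits


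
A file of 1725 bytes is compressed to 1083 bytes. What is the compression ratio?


Ratio = original / compressed = 1725 / 1083 = 1.5928

1.5928


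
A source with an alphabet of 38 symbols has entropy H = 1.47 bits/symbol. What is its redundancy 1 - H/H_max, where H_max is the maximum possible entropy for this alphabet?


H_max = log2(K) = log2(38) = 5.2479 bits/symbol. Redundancy = 1 - H/H_max = 1 - 1.47/5.2479 = 1 - 0.2801 = 0.7199

0.7199


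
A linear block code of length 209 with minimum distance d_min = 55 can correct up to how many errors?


Correction capability = floor((d-1)/2) = floor((55-1)/2) = 27

27 errors


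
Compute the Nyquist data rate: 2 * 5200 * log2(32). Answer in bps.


Rate = 2 * B * log2(M) = 2 * 5200 * 5.0 = 52000.0

52000.0 bps
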